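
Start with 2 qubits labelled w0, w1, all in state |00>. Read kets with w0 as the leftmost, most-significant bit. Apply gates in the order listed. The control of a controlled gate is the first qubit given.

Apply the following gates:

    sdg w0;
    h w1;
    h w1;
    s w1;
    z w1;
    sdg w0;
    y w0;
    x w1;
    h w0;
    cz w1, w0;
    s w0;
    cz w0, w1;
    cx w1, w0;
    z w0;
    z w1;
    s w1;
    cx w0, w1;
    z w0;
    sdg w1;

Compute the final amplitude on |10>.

The amplitude on |10> is sqrt(2)/2.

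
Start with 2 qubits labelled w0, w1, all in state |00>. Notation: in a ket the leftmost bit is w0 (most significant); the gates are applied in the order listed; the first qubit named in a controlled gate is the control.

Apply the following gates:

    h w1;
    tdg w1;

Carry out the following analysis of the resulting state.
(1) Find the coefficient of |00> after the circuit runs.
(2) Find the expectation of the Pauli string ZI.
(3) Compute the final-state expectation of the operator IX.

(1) |00> carries amplitude sqrt(2)/2 in the final state.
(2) The expectation value of ZI is 1.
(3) The observable IX averages to sqrt(2)/2.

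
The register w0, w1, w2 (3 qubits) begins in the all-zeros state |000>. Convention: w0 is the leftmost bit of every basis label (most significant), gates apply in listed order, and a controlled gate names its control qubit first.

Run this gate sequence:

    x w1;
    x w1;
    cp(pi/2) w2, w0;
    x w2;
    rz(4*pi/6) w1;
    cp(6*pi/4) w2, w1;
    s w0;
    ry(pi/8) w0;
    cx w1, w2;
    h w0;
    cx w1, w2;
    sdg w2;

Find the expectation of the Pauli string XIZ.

The expectation value of XIZ is -sqrt(sqrt(2) + 2)/2. Key observation: the block from step 1 through step 2 cancels to the identity and can be dropped.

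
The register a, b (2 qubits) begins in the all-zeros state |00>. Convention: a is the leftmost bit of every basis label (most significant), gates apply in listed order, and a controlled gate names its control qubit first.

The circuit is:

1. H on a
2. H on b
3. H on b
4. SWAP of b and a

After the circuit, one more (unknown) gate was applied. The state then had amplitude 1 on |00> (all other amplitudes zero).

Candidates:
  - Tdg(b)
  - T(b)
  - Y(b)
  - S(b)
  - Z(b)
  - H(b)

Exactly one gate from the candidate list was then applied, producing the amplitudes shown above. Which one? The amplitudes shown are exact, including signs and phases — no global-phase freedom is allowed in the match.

It was H(b) that produced the state shown.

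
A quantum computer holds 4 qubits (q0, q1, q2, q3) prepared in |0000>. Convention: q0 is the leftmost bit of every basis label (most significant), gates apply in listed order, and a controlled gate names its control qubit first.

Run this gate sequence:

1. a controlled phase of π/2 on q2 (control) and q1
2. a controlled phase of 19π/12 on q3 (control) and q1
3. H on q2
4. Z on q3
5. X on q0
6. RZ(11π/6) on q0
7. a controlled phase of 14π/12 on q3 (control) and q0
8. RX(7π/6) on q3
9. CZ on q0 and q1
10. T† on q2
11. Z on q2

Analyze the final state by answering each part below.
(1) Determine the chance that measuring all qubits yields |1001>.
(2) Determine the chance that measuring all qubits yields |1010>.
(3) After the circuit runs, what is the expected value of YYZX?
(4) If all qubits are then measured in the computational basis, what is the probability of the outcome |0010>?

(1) A full measurement returns |1001> with probability sqrt(3)/8 + 1/4.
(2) A full measurement returns |1010> with probability 1/4 - sqrt(3)/8.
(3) The expectation value of YYZX is 0.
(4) Outcome |0010> occurs with probability 0.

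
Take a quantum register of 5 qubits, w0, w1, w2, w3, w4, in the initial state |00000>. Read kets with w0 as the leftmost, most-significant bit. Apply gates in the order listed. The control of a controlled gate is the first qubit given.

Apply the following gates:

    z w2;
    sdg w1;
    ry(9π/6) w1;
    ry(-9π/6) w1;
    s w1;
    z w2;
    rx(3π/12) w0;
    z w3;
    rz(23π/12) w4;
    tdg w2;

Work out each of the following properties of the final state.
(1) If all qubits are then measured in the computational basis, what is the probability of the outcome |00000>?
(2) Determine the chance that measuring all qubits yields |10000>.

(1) A full measurement returns |00000> with probability sqrt(2)/4 + 1/2.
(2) The probability of measuring |10000> is 1/2 - sqrt(2)/4.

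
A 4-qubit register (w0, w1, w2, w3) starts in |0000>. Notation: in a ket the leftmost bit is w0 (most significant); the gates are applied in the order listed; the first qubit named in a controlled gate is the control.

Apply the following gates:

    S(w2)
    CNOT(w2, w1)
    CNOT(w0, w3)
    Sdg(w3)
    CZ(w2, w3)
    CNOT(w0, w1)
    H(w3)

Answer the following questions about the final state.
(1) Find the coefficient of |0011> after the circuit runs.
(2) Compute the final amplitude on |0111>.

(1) |0011> carries amplitude 0 in the final state.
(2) |0111> carries amplitude 0 in the final state.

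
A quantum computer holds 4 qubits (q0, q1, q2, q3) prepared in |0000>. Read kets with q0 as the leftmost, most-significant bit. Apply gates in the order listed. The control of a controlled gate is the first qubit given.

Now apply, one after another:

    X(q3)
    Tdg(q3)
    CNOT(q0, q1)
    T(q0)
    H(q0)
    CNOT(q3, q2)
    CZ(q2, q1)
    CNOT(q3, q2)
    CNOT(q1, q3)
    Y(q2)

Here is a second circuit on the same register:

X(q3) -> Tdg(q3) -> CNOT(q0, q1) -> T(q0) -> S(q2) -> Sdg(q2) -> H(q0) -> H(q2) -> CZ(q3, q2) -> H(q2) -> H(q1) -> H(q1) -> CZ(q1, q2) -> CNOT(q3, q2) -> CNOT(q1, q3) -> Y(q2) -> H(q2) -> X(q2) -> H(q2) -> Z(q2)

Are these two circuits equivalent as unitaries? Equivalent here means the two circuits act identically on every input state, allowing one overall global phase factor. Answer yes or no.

Yes — the two circuits implement the same unitary up to a global phase.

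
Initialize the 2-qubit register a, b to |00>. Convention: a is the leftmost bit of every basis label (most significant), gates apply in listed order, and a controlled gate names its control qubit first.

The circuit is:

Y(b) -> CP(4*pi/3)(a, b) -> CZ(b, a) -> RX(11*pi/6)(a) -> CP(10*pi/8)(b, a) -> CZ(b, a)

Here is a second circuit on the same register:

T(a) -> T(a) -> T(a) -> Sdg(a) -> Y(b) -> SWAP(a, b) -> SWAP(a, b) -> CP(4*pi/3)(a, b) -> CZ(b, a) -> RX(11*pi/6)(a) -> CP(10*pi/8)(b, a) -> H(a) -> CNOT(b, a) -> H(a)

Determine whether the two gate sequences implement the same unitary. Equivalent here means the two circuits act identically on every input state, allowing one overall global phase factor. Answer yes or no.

No — the two circuits implement different unitaries, even allowing a global phase.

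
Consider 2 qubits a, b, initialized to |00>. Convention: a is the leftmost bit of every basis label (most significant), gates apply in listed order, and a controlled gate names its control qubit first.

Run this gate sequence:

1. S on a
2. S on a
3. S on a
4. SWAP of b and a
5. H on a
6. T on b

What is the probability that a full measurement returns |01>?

The probability of measuring |01> is 0.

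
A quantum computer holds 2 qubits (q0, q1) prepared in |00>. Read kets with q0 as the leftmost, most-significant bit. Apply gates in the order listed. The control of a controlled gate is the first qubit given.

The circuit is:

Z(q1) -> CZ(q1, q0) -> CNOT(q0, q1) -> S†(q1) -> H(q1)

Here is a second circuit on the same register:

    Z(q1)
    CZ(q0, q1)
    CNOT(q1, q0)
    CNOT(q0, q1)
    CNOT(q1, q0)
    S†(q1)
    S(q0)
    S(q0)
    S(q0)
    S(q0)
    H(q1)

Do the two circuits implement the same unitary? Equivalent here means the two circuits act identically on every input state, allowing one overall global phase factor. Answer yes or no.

No, they are not equivalent — no single phase factor reconciles the two unitaries.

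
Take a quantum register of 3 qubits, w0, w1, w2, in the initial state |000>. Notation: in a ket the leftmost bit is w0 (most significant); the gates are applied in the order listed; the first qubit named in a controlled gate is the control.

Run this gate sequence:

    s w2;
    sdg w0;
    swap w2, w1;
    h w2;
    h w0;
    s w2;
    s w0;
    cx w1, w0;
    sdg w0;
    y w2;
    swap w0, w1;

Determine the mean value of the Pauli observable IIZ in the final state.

The expectation value of IIZ is 0.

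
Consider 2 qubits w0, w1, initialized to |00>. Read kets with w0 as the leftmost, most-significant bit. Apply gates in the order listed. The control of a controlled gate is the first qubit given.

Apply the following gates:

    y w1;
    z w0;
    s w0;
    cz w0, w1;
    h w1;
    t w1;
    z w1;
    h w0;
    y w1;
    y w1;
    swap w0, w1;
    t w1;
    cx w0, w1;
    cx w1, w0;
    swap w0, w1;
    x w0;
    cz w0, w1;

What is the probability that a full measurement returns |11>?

A full measurement returns |11> with probability 1/4.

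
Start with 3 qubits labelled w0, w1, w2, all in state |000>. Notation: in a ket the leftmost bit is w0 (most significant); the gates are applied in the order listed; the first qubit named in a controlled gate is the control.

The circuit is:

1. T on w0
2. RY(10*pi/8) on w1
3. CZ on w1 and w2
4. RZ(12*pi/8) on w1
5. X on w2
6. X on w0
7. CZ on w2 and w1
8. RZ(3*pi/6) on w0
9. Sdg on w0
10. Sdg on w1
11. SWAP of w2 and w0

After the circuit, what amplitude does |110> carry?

The amplitude on |110> is 0.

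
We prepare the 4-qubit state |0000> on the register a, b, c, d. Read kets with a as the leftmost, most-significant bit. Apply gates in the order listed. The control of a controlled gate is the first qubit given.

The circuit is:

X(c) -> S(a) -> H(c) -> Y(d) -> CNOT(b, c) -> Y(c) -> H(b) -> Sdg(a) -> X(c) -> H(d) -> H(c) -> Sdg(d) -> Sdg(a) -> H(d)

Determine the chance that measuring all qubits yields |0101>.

Outcome |0101> occurs with probability 1/4.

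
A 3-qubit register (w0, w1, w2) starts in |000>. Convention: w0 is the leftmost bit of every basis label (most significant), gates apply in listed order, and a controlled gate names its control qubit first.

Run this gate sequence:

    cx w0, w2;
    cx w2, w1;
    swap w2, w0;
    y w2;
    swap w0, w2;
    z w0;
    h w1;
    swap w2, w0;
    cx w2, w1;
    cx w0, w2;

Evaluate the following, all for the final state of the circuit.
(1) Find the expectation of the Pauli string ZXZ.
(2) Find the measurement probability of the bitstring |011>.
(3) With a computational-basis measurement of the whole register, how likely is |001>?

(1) The observable ZXZ averages to -1.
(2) Outcome |011> occurs with probability 1/2.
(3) The probability of measuring |001> is 1/2.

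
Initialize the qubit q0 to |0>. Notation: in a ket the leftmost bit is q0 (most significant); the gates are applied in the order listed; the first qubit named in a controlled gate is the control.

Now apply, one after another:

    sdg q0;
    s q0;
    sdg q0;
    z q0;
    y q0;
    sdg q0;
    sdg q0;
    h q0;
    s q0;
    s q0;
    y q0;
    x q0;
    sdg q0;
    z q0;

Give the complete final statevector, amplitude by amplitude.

The resulting statevector has amplitude sqrt(2)/2 on |0>, -sqrt(2)*I/2 on |1>.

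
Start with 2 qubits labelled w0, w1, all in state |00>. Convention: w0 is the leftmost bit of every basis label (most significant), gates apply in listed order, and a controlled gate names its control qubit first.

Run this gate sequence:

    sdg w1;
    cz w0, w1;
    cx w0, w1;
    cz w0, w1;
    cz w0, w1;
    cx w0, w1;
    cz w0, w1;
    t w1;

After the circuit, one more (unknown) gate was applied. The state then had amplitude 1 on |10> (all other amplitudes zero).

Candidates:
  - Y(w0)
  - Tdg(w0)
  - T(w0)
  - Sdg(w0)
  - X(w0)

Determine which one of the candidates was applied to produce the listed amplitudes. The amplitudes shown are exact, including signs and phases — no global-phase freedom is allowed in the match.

The applied gate was X(w0).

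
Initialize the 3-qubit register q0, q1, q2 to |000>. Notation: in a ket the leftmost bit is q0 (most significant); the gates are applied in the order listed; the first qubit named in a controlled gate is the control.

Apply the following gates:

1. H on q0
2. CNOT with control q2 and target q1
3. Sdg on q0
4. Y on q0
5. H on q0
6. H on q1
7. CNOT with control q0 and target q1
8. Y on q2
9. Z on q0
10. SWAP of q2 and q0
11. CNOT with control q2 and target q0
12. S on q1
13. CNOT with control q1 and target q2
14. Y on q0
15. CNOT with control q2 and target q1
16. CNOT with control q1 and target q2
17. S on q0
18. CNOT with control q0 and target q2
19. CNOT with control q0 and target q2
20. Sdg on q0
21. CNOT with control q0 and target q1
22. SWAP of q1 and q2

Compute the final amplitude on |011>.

The amplitude on |011> is 0. Key observation: the block from step 18 through step 19 cancels to the identity and can be dropped.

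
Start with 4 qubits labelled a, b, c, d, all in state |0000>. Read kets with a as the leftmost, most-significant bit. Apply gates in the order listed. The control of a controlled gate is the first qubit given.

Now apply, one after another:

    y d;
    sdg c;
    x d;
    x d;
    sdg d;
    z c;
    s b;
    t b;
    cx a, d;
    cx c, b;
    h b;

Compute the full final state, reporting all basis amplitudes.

After the circuit, the state carries amplitude sqrt(2)/2 on |0001>, sqrt(2)/2 on |0101>, and 0 on every other basis state. Key observation: gates 3-4 undo each other exactly, leaving only the rest of the circuit to track.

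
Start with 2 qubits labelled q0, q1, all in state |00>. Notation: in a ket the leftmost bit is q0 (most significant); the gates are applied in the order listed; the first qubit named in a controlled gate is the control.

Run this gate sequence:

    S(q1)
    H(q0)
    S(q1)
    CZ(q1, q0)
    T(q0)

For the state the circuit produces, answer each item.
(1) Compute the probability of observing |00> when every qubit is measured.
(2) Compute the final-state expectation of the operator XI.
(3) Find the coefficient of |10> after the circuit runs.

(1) The probability of measuring |00> is 1/2.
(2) The observable XI averages to sqrt(2)/2.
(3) The amplitude on |10> is sqrt(2)*exp(I*pi/4)/2.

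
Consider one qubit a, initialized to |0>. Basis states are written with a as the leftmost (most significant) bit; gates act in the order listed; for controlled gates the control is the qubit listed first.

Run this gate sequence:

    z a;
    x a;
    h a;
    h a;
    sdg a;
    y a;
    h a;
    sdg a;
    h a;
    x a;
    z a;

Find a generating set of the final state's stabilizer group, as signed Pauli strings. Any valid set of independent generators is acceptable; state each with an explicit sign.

The final state is stabilized by the group generated by +Y; other independent generating sets are equally valid.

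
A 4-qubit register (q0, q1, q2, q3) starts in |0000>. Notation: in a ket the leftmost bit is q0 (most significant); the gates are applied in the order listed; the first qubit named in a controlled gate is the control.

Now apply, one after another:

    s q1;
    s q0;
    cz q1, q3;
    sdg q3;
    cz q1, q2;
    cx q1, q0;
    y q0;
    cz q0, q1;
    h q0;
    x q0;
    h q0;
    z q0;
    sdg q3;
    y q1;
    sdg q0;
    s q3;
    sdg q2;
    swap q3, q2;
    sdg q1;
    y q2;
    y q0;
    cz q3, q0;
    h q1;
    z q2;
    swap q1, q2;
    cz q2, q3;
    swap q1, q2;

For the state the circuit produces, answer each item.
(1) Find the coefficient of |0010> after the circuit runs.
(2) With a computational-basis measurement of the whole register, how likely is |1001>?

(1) |0010> carries amplitude -sqrt(2)/2 in the final state. Key observation: the block from step 9 through step 12 cancels to the identity and can be dropped.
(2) A full measurement returns |1001> with probability 0.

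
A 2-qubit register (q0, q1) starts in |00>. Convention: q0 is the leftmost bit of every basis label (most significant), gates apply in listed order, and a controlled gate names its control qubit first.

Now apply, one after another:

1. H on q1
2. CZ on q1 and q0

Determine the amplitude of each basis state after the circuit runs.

The resulting statevector has amplitude sqrt(2)/2 on |00>, sqrt(2)/2 on |01>, 0 on |10>, 0 on |11>.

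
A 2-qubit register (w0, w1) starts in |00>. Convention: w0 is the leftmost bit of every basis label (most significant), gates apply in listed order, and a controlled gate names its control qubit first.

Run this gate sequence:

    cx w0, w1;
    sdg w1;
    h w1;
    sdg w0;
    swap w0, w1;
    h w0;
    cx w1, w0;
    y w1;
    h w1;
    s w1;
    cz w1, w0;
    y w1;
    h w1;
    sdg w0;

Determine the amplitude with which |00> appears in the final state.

The final state's coefficient on |00> equals -1/2 - I/2.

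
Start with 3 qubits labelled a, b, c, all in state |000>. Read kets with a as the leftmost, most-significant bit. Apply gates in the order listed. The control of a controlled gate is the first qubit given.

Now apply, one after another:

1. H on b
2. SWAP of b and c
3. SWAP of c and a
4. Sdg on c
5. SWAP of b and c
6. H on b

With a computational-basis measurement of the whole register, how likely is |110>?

Outcome |110> occurs with probability 1/4.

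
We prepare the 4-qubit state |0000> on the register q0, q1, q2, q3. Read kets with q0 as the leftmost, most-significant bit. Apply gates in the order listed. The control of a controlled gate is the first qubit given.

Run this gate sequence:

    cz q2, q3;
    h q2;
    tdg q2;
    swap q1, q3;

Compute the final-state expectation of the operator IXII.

In the final state, IXII has expectation 0.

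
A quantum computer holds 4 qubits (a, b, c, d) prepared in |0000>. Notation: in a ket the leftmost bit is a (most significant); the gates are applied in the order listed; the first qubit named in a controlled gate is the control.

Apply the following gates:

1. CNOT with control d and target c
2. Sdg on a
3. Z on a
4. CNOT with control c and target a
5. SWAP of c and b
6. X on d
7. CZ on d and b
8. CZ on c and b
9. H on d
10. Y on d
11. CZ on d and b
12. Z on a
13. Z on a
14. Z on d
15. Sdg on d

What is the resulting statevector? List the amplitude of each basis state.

After the circuit, the state carries amplitude sqrt(2)*I/2 on |0000>, -sqrt(2)/2 on |0001>, and 0 on every other basis state.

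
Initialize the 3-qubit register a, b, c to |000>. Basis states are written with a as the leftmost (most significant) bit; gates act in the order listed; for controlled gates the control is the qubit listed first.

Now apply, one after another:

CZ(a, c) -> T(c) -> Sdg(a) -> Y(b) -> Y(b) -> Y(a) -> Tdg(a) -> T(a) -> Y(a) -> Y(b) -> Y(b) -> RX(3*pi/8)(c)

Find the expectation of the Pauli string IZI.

The observable IZI averages to 1. Key observation: gates 4-11 undo each other exactly, leaving only the rest of the circuit to track.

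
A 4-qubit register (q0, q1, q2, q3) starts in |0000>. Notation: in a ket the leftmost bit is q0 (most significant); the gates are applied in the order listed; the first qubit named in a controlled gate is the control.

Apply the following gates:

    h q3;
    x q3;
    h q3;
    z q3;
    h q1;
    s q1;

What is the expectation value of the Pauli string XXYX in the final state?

The observable XXYX averages to 0. Key observation: steps 1-4 multiply out to the identity, so the circuit reduces to the remaining gates.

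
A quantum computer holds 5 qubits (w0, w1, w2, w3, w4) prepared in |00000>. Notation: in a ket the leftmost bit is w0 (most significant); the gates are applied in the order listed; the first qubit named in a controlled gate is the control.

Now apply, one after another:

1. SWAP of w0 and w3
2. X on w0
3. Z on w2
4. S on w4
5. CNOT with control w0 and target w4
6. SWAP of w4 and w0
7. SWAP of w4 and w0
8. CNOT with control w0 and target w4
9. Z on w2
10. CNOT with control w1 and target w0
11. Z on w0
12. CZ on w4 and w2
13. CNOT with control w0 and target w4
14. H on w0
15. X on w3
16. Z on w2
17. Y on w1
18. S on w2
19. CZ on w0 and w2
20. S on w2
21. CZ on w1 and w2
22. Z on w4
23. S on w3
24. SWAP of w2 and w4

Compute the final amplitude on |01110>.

The amplitude on |01110> is -sqrt(2)/2. Key observation: the block from step 5 through step 8 cancels to the identity and can be dropped.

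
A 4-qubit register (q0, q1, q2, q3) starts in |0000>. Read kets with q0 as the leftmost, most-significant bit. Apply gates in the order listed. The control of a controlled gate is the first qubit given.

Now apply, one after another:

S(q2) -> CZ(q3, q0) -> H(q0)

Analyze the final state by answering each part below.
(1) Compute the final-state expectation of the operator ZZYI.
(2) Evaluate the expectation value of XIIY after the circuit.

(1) The expectation value of ZZYI is 0.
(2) The expectation value of XIIY is 0.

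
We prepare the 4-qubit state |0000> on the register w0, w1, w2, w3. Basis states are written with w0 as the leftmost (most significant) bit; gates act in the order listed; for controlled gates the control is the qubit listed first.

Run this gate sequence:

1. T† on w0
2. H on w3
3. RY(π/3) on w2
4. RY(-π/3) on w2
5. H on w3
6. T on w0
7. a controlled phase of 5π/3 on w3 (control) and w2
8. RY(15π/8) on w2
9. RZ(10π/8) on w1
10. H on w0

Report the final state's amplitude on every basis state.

The final amplitudes are sqrt(2)*exp(3*I*pi/8)*cos(pi/16)/2 on |0000>, -sqrt(2)*exp(3*I*pi/8)*sin(pi/16)/2 on |0010>, sqrt(2)*exp(3*I*pi/8)*cos(pi/16)/2 on |1000>, -sqrt(2)*exp(3*I*pi/8)*sin(pi/16)/2 on |1010>, and 0 on every other basis state.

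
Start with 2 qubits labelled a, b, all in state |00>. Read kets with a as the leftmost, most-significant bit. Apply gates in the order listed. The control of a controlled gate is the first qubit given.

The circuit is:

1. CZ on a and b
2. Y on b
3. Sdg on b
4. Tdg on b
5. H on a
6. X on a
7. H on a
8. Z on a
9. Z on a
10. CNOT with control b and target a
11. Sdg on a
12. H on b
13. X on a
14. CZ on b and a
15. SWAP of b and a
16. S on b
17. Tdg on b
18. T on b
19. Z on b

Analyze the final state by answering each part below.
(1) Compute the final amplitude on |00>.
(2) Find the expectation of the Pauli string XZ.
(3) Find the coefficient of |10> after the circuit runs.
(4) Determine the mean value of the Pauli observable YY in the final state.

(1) The final state's coefficient on |00> equals -sqrt(2)*exp(I*pi/4)/2. Key observation: gates 5-8 undo each other exactly, leaving only the rest of the circuit to track.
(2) The expectation value of XZ is -1.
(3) |10> carries amplitude sqrt(2)*exp(I*pi/4)/2 in the final state.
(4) The observable YY averages to 0.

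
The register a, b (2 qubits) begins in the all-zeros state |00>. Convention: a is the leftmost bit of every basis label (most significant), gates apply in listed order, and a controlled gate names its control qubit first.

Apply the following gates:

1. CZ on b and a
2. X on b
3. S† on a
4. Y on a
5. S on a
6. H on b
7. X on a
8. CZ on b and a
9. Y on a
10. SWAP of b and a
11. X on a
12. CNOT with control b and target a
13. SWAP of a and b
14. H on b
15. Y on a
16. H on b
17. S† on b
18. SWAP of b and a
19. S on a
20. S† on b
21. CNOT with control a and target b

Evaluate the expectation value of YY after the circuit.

The observable YY averages to 1.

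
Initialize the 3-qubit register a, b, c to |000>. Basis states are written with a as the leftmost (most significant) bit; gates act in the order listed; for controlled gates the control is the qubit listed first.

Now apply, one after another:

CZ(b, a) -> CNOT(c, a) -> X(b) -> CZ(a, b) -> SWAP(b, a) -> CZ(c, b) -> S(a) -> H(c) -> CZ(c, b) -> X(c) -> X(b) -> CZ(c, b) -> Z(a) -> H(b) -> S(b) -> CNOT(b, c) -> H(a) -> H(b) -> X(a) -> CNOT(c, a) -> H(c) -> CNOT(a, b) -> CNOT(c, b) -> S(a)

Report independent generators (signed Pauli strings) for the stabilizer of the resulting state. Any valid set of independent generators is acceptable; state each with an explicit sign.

The final state is stabilized by the group generated by -XZI, -ZYI, +IIZ; other independent generating sets are equally valid.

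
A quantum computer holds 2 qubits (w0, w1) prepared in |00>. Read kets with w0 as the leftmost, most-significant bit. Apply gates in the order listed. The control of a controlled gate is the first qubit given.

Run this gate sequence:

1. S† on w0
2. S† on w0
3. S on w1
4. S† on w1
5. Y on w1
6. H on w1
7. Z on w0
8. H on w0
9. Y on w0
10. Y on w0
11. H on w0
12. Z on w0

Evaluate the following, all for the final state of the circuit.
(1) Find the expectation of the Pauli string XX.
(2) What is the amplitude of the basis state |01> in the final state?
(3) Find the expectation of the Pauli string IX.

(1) In the final state, XX has expectation 0. Key observation: gates 7-12 undo each other exactly, leaving only the rest of the circuit to track.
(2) The amplitude on |01> is -sqrt(2)*I/2.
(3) The observable IX averages to -1.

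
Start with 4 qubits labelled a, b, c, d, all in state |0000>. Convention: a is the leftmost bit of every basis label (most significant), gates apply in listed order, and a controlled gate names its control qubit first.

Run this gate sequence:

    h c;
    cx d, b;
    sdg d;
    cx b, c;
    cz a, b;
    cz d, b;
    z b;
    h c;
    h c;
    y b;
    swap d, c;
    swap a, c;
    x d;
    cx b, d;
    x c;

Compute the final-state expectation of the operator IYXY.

In the final state, IYXY has expectation 0.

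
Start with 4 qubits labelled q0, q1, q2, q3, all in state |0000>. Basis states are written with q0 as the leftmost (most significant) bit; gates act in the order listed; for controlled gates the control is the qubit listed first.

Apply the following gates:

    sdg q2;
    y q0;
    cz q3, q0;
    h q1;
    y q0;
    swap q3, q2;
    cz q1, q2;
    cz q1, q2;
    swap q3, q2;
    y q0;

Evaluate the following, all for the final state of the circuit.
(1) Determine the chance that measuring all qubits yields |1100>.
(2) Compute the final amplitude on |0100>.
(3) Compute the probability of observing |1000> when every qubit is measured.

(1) Outcome |1100> occurs with probability 1/2.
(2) |0100> carries amplitude 0 in the final state.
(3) Outcome |1000> occurs with probability 1/2.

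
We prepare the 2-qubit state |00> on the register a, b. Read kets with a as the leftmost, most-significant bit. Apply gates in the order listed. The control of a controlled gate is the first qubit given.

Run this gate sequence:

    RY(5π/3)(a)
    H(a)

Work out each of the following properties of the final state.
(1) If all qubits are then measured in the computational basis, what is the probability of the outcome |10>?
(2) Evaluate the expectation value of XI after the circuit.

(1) The probability of measuring |10> is sqrt(3)/4 + 1/2.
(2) The observable XI averages to 1/2.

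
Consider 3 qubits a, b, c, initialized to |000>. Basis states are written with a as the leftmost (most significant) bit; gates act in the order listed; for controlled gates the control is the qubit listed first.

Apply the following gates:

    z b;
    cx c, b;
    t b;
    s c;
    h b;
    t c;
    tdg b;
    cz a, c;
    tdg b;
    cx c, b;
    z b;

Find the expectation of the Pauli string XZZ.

The expectation value of XZZ is 0.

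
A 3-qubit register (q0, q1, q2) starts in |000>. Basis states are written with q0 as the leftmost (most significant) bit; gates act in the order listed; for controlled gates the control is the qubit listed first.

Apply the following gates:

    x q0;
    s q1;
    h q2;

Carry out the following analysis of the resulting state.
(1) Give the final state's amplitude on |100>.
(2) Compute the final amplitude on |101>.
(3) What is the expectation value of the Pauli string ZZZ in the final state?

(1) The final state's coefficient on |100> equals sqrt(2)/2.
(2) The amplitude on |101> is sqrt(2)/2.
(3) In the final state, ZZZ has expectation 0.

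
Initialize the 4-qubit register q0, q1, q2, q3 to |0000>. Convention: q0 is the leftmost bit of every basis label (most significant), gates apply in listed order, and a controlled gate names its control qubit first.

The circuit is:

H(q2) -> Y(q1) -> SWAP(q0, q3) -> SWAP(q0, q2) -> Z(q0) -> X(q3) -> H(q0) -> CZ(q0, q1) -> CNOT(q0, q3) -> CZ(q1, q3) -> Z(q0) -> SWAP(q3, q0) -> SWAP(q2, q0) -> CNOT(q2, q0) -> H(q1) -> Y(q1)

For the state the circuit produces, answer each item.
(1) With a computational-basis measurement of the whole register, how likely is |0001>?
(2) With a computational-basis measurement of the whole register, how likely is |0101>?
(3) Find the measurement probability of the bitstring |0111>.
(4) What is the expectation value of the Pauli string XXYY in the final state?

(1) The probability of measuring |0001> is 1/2.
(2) Outcome |0101> occurs with probability 1/2.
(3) Outcome |0111> occurs with probability 0.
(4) The expectation value of XXYY is 0.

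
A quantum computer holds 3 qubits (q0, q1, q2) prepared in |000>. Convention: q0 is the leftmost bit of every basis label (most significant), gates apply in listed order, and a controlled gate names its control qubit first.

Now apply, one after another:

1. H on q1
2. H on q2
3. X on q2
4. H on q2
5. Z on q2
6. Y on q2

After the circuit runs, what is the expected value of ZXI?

In the final state, ZXI has expectation 1.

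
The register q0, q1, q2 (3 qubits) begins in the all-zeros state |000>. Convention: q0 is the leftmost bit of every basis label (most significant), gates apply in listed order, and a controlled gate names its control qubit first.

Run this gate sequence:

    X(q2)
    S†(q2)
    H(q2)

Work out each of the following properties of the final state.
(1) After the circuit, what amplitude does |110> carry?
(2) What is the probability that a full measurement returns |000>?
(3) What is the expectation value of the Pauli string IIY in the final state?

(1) The final state's coefficient on |110> equals 0.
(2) The probability of measuring |000> is 1/2.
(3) The expectation value of IIY is 0.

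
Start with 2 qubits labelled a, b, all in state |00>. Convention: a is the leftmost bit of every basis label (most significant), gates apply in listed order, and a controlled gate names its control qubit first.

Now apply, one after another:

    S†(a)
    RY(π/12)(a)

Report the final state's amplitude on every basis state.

After the circuit, the state carries amplitude sqrt(2 - sqrt(2))/4 + sqrt(3*sqrt(2) + 6)/4 on |00>, 0 on |01>, -sqrt(6 - 3*sqrt(2))/4 + sqrt(sqrt(2) + 2)/4 on |10>, 0 on |11>.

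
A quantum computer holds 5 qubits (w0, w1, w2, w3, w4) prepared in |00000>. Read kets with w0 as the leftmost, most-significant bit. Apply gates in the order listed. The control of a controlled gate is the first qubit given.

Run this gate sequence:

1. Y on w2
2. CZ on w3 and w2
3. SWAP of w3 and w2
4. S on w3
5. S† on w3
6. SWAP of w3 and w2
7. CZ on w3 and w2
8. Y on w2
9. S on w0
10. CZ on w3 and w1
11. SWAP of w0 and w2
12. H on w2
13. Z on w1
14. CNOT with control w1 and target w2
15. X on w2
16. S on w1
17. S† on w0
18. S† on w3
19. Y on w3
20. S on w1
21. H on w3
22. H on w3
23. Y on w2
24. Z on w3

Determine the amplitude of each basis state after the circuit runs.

After the circuit, the state carries amplitude -sqrt(2)/2 on |00010>, sqrt(2)/2 on |00110>, and 0 on every other basis state. Key observation: the block from step 1 through step 8 cancels to the identity and can be dropped.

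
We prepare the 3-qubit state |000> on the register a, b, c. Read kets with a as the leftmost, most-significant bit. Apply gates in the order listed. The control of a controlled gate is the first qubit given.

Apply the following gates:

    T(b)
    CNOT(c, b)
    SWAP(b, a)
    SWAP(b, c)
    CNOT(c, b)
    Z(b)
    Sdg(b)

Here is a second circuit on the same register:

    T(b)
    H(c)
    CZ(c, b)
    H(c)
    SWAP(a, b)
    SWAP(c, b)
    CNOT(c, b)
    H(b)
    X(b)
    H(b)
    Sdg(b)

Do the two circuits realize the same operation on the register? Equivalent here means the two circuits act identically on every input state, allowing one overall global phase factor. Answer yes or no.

No, they are not equivalent — no single phase factor reconciles the two unitaries.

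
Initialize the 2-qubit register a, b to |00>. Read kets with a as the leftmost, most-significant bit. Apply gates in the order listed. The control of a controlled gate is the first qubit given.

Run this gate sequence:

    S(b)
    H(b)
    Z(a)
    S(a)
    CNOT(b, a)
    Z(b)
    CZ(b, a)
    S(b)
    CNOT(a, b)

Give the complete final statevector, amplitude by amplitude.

The resulting statevector has amplitude sqrt(2)/2 on |00>, 0 on |01>, sqrt(2)*I/2 on |10>, 0 on |11>.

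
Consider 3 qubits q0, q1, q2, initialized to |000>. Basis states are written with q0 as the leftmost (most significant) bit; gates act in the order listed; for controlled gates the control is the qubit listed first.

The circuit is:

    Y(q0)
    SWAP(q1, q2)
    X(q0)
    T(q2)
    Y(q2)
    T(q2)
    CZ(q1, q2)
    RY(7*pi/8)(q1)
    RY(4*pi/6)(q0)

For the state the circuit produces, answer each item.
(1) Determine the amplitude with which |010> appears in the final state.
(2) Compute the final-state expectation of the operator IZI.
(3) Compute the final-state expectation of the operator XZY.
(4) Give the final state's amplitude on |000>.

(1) The amplitude on |010> is 0.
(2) The expectation value of IZI is -sqrt(sqrt(2) + 2)/2.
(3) The expectation value of XZY is 0.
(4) The final state's coefficient on |000> equals 0.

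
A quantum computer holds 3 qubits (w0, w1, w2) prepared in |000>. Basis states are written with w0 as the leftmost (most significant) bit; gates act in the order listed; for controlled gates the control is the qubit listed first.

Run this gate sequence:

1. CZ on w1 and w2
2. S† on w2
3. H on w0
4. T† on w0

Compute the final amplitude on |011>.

The amplitude on |011> is 0.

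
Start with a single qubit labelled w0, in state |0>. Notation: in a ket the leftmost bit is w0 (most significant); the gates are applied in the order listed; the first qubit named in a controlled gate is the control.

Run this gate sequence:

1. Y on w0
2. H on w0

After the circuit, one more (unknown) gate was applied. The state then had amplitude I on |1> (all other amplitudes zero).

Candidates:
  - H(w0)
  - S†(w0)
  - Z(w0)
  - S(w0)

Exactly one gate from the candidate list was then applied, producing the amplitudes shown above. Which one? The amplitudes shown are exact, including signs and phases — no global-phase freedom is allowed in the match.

The applied gate was H(w0).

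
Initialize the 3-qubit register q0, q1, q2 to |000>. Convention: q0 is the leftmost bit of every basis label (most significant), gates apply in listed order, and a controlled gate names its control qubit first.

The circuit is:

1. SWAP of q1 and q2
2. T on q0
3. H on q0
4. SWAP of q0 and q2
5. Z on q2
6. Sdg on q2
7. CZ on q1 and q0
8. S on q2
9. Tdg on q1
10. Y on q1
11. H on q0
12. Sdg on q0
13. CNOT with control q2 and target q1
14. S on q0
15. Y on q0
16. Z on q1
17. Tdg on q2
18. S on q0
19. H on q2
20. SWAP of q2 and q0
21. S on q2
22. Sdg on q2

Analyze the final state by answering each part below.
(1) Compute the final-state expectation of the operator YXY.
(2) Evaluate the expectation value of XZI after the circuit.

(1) The expectation value of YXY is -sqrt(2)/2. Key observation: steps 21-22 multiply out to the identity, so the circuit reduces to the remaining gates.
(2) In the final state, XZI has expectation -1.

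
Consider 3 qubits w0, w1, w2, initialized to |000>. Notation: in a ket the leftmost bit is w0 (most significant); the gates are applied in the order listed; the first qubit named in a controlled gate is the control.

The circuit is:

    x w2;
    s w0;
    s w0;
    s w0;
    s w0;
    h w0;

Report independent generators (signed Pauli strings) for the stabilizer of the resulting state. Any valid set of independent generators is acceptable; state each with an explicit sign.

The final state is stabilized by the group generated by +XII, +IZI, -IIZ; other independent generating sets are equally valid. Key observation: gates 2-5 undo each other exactly, leaving only the rest of the circuit to track.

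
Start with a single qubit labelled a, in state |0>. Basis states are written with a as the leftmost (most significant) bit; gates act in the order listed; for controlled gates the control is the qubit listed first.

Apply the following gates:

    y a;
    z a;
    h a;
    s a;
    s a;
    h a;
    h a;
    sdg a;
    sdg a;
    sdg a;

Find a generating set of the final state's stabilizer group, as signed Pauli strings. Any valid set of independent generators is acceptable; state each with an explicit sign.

The stabilizer group can be generated by +Y, among other valid generating sets. Key observation: steps 4-9 multiply out to the identity, so the circuit reduces to the remaining gates.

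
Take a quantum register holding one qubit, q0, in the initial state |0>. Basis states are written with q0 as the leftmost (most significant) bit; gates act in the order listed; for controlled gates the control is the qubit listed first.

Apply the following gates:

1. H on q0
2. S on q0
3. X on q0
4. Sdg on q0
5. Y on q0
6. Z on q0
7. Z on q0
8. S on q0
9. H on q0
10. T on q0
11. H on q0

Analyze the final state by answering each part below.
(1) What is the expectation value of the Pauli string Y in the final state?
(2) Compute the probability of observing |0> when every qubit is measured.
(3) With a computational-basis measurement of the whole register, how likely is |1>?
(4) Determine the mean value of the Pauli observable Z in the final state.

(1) The expectation value of Y is sqrt(2)/2.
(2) A full measurement returns |0> with probability sqrt(2)/4 + 1/2.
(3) Outcome |1> occurs with probability 1/2 - sqrt(2)/4.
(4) The expectation value of Z is sqrt(2)/2.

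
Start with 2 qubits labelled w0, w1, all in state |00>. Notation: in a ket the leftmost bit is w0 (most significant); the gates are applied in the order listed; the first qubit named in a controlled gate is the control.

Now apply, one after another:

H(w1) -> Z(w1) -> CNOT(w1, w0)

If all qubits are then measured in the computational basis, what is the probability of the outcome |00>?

The probability of measuring |00> is 1/2.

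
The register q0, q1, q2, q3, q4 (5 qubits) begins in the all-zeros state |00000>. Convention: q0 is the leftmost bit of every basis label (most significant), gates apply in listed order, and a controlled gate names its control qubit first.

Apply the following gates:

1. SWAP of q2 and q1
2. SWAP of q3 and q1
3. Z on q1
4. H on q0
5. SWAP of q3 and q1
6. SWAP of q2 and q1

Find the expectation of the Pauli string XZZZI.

The observable XZZZI averages to 1.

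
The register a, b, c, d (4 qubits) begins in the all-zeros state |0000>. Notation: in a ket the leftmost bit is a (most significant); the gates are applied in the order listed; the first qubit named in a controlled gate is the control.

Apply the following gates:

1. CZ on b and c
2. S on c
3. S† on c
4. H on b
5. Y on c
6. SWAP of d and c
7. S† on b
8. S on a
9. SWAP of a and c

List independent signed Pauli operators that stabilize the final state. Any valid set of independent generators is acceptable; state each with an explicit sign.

One valid set of independent stabilizer generators is -IYII, +ZIII, +IIZI, -IIIZ (any independent generating set of the same group is equally correct).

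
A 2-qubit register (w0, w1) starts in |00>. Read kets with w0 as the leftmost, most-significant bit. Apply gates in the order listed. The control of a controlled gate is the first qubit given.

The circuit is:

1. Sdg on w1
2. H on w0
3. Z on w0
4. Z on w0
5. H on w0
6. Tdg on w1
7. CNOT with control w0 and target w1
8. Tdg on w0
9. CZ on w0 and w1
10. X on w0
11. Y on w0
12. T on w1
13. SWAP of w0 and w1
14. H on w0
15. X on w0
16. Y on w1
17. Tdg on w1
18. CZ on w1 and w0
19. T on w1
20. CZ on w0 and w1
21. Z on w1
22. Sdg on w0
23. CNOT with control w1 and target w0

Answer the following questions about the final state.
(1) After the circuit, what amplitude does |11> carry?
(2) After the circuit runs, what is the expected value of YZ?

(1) The amplitude on |11> is -sqrt(2)/2. Key observation: gates 2-5 undo each other exactly, leaving only the rest of the circuit to track.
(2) The expectation value of YZ is -1.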